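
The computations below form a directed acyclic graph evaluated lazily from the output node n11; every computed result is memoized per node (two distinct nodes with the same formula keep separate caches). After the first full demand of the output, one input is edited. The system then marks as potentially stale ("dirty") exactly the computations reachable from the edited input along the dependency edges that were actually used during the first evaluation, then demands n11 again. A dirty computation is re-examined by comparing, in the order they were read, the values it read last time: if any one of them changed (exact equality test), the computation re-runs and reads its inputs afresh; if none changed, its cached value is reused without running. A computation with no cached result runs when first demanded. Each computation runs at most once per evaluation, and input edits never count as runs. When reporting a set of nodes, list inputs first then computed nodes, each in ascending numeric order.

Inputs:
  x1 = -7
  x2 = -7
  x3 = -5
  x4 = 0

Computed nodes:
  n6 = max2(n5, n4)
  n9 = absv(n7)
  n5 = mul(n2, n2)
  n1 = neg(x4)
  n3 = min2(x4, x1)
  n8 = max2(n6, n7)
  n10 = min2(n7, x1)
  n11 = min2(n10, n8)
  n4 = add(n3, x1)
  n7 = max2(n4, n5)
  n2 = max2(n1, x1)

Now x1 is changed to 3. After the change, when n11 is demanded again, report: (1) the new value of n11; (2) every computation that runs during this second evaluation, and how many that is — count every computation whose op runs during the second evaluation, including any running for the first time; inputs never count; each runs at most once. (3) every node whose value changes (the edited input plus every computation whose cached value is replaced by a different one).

First demand of the output computes:
  n1 = neg(0) = 0
  n2 = max2(0, -7) = 0
  n3 = min2(0, -7) = -7
  n4 = add(-7, -7) = -14
  n5 = mul(0, 0) = 0
  n6 = max2(0, -14) = 0
  n7 = max2(-14, 0) = 0
  n8 = max2(0, 0) = 0
  n10 = min2(0, -7) = -7
  n11 = min2(-7, 0) = -7

After the edit, cleaning proceeds:
  n2: a read changed (x1 -7->3) — executes, giving 3.
  n3: a read changed (x1 -7->3) — executes, giving 0.
  n4: a read changed (n3 -7->0; x1 -7->3) — executes, giving 3.
  n5: a read changed (n2 0->3; n2 0->3) — executes, giving 9.
  n6: a read changed (n5 0->9; n4 -14->3) — executes, giving 9.
  n7: a read changed (n4 -14->3; n5 0->9) — executes, giving 9.
  n8: a read changed (n6 0->9; n7 0->9) — executes, giving 9.
  n10: a read changed (n7 0->9; x1 -7->3) — executes, giving 3.
  n11: a read changed (n10 -7->3; n8 0->9) — executes, giving 3.

Demanding n11 again yields 3.
9 computations run: n2, n3, n4, n5, n6, n7, n8, n10, n11.
The nodes whose values change: x1, n2, n3, n4, n5, n6, n7, n8, n10, n11.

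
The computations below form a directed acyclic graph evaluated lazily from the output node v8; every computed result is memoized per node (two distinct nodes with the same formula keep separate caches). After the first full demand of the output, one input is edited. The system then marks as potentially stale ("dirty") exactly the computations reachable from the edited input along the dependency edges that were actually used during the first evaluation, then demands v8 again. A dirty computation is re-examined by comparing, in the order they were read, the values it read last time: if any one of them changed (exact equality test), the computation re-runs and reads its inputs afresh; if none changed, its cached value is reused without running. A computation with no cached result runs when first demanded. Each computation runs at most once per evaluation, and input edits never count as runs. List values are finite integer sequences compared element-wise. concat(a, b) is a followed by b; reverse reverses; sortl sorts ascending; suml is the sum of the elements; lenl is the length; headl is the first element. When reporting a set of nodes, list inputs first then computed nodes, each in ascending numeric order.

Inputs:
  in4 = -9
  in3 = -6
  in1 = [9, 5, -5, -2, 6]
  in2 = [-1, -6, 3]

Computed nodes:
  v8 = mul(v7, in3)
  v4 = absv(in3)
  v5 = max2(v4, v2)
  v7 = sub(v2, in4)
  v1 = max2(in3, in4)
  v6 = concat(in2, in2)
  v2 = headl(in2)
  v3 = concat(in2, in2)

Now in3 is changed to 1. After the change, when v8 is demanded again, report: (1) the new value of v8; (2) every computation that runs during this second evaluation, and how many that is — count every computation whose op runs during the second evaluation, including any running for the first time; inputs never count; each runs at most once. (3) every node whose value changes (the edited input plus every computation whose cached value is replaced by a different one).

Demanding v8 again yields 8.
1 computations run: v8.
The nodes whose values change: in3, v8.

First demand of the output computes:
  v2 = headl([-1, -6, 3]) = -1
  v7 = sub(-1, -9) = 8
  v8 = mul(8, -6) = -48

After the edit, cleaning proceeds:
  v8: a read changed (in3 -6->1) — executes, giving 8.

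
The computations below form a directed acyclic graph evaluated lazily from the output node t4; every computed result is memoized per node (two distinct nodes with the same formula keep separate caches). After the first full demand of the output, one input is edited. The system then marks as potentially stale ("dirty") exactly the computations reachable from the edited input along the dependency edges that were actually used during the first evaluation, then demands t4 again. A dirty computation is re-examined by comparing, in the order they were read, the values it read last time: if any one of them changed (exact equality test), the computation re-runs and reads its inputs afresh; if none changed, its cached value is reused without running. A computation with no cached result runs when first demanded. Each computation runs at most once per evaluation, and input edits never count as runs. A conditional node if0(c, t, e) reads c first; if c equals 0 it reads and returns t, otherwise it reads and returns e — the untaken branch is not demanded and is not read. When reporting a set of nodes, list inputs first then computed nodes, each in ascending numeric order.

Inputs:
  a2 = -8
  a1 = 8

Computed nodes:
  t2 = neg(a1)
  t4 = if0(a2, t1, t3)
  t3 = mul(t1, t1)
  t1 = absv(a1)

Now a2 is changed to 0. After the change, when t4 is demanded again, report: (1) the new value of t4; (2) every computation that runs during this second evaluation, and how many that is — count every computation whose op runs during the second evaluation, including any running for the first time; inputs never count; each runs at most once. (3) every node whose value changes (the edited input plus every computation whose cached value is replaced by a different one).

First demand of the output computes:
  t1 = absv(8) = 8
  t3 = mul(8, 8) = 64
  t4 = if0(a2=-8 -> else branch t3) = 64

After the edit, cleaning proceeds:
  t4: a read changed (a2 -8->0) — executes, giving 8.

Demanding t4 again yields 8.
1 computations run: t4.
The nodes whose values change: a2, t4.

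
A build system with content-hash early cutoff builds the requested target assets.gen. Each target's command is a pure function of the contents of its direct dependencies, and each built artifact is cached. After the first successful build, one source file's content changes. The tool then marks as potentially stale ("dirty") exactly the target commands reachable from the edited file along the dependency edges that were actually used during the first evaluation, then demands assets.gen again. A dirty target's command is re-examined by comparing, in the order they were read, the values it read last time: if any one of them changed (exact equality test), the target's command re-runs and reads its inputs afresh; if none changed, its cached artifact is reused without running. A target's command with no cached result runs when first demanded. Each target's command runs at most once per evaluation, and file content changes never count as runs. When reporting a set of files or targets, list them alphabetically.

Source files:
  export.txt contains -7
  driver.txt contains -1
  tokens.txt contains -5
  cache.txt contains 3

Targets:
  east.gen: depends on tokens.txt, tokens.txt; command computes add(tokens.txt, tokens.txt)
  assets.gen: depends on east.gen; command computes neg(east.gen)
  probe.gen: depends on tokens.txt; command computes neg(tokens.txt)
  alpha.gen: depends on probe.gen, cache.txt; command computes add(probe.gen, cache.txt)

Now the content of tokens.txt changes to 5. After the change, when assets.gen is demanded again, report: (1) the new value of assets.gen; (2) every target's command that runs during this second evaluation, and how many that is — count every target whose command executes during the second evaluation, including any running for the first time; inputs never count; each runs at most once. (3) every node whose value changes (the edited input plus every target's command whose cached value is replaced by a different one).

New value of assets.gen: -10.
Target commands that run: assets.gen, east.gen — 2 in total.
Values that change: assets.gen, east.gen, tokens.txt.

First evaluation (everything demanded from the output):
  east.gen = add(-5, -5) = -10
  assets.gen = neg(-10) = 10

Propagation after the edit:
  east.gen: runs — tokens.txt -5->5; tokens.txt -5->5; result 10.
  assets.gen: runs — east.gen -10->10; result -10.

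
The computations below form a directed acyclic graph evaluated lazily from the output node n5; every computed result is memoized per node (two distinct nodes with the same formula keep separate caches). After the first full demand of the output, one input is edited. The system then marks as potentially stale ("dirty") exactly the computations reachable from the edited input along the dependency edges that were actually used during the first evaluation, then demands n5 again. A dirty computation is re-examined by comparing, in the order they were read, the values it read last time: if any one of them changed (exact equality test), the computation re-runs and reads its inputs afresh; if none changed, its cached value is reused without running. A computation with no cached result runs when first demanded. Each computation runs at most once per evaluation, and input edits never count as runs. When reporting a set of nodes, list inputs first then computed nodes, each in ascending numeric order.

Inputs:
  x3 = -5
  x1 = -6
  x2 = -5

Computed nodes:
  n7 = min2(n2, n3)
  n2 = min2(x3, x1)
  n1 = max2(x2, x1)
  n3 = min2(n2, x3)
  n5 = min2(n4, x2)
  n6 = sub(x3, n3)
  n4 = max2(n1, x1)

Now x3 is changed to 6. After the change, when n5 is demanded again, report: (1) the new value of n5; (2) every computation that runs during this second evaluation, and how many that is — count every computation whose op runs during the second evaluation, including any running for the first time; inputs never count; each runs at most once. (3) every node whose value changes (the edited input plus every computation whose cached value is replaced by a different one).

Demanding n5 again yields -5.
0 computations run: none.
The nodes whose values change: x3.
Note the shortcut — x3 feeds only undemanded nodes, so no recomputation happens.

First demand of the output computes:
  n1 = max2(-5, -6) = -5
  n4 = max2(-5, -6) = -5
  n5 = min2(-5, -5) = -5

After the edit, cleaning proceeds:
  x3 only reaches undemanded nodes; the second demand re-runs nothing.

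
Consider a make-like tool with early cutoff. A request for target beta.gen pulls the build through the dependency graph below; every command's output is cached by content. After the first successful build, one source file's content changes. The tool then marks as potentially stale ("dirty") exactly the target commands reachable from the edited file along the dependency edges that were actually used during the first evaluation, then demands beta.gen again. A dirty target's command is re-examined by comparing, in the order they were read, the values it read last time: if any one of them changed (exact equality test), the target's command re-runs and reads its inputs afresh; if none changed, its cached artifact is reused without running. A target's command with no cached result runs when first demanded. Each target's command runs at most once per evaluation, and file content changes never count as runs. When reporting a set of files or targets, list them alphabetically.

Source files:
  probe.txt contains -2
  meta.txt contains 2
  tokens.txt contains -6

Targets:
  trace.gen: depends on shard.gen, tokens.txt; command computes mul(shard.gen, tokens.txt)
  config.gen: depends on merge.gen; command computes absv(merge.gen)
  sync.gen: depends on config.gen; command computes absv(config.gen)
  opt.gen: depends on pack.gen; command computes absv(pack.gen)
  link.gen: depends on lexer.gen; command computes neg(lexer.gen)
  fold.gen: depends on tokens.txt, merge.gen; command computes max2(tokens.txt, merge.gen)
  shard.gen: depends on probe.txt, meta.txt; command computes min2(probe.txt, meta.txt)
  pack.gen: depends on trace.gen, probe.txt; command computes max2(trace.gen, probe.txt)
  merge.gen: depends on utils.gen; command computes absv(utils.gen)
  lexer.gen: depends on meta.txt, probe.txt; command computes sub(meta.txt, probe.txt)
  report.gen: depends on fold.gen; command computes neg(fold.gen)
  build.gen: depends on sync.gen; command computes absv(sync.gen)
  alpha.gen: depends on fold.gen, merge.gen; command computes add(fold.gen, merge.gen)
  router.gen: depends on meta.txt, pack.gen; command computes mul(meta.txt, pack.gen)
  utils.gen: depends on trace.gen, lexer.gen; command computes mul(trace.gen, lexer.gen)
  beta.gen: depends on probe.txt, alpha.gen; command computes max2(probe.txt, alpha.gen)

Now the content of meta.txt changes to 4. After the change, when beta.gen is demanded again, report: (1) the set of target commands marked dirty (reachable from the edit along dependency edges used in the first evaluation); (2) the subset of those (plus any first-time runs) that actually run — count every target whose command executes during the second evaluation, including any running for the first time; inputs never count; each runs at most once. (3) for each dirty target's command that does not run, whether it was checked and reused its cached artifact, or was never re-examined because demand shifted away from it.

The edit dirties: alpha.gen, beta.gen, fold.gen, lexer.gen, merge.gen, shard.gen, trace.gen, utils.gen.
7 target commands run: alpha.gen, beta.gen, fold.gen, lexer.gen, merge.gen, shard.gen, utils.gen.
Cache hits after checking: trace.gen.
Note where the cutoff bites: trace.gen is checked, finds nothing changed, and keeps its cache.

First demand of the output computes:
  lexer.gen = sub(2, -2) = 4
  shard.gen = min2(-2, 2) = -2
  trace.gen = mul(-2, -6) = 12
  utils.gen = mul(12, 4) = 48
  merge.gen = absv(48) = 48
  fold.gen = max2(-6, 48) = 48
  alpha.gen = add(48, 48) = 96
  beta.gen = max2(-2, 96) = 96

After the edit, cleaning proceeds:
  lexer.gen: a read changed (meta.txt 2->4) — executes, giving 6.
  shard.gen: a read changed (meta.txt 2->4) — executes, giving -2 — identical to its old value.
  trace.gen: dirty, but its reads are unchanged (shard.gen unchanged, tokens.txt unchanged); cached 12 stands.
  utils.gen: a read changed (lexer.gen 4->6) — executes, giving 72.
  merge.gen: a read changed (utils.gen 48->72) — executes, giving 72.
  fold.gen: a read changed (merge.gen 48->72) — executes, giving 72.
  alpha.gen: a read changed (fold.gen 48->72; merge.gen 48->72) — executes, giving 144.
  beta.gen: a read changed (alpha.gen 96->144) — executes, giving 144.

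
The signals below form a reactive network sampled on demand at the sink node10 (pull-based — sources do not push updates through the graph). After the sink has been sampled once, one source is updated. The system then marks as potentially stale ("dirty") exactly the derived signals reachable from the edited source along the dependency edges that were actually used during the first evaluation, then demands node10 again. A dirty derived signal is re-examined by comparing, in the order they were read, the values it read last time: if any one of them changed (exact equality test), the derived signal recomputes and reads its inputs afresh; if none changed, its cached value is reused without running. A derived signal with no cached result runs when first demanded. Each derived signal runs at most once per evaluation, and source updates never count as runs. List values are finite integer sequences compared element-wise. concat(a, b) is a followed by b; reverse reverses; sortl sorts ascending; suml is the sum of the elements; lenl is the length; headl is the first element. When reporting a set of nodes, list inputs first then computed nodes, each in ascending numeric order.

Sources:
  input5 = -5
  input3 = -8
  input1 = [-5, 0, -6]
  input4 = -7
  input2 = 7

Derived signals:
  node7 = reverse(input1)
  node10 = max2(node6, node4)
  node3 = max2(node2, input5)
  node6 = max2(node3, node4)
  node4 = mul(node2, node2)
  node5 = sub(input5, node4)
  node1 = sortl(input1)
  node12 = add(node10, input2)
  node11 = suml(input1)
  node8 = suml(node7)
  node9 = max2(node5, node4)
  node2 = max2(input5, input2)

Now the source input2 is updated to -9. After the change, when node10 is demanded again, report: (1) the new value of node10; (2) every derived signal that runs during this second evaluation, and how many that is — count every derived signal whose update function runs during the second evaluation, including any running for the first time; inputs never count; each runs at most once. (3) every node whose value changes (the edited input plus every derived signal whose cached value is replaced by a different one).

Initial pass — values computed on the first demand:
  node2 = max2(-5, 7) = 7
  node3 = max2(7, -5) = 7
  node4 = mul(7, 7) = 49
  node6 = max2(7, 49) = 49
  node10 = max2(49, 49) = 49

Second demand — change propagation:
  node2: re-runs because input2 7->-9; new result -5.
  node3: re-runs because node2 7->-5; new result -5.
  node4: re-runs because node2 7->-5; node2 7->-5; new result 25.
  node6: re-runs because node3 7->-5; node4 49->25; new result 25.
  node10: re-runs because node6 49->25; node4 49->25; new result 25.

node10 now evaluates to 25.
Run set: node2, node3, node4, node6, node10 (5 run).
Changed values: input2, node2, node3, node4, node6, node10.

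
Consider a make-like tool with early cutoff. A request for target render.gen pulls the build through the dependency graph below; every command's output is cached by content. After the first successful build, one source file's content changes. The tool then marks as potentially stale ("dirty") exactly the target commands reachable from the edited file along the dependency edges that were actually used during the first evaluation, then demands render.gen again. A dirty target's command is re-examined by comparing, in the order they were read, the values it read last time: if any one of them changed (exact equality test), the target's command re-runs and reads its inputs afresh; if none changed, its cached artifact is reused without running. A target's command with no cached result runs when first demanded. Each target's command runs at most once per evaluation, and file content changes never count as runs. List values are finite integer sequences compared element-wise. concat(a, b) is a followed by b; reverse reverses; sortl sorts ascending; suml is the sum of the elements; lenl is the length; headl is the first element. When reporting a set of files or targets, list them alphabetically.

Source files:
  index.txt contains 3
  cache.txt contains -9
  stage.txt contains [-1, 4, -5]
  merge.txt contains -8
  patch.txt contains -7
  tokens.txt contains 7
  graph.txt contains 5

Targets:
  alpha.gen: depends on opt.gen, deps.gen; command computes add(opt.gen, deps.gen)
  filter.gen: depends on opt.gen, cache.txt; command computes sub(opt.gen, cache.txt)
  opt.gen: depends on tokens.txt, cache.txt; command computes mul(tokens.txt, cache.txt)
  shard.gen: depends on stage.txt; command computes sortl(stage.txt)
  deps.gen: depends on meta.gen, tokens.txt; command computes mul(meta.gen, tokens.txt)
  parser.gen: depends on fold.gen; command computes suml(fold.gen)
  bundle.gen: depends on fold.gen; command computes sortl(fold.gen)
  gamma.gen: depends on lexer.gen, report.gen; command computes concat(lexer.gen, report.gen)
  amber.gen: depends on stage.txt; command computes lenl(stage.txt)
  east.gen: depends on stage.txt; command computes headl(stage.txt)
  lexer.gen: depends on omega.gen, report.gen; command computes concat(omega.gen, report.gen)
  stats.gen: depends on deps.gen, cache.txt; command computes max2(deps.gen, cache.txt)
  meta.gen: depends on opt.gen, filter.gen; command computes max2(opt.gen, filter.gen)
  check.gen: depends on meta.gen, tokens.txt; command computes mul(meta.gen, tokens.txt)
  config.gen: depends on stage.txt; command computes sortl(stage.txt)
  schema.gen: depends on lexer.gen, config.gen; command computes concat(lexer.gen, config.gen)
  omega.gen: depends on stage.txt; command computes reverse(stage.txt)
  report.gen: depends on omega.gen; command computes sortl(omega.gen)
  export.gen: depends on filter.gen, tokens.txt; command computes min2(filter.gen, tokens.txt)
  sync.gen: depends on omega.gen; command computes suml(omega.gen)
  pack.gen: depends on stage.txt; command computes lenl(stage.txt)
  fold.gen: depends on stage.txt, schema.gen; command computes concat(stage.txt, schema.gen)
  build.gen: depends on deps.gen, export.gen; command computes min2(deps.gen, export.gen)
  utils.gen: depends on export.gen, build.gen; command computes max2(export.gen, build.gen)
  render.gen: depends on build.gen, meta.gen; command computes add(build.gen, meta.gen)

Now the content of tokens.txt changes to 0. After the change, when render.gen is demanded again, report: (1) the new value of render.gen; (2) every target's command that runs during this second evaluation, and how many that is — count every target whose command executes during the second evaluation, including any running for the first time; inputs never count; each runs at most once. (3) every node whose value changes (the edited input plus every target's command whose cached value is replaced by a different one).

First demand of the output computes:
  opt.gen = mul(7, -9) = -63
  filter.gen = sub(-63, -9) = -54
  export.gen = min2(-54, 7) = -54
  meta.gen = max2(-63, -54) = -54
  deps.gen = mul(-54, 7) = -378
  build.gen = min2(-378, -54) = -378
  render.gen = add(-378, -54) = -432

After the edit, cleaning proceeds:
  opt.gen: a read changed (tokens.txt 7->0) — executes, giving 0.
  filter.gen: a read changed (opt.gen -63->0) — executes, giving 9.
  export.gen: a read changed (filter.gen -54->9; tokens.txt 7->0) — executes, giving 0.
  meta.gen: a read changed (opt.gen -63->0; filter.gen -54->9) — executes, giving 9.
  deps.gen: a read changed (meta.gen -54->9; tokens.txt 7->0) — executes, giving 0.
  build.gen: a read changed (deps.gen -378->0; export.gen -54->0) — executes, giving 0.
  render.gen: a read changed (build.gen -378->0; meta.gen -54->9) — executes, giving 9.

Demanding render.gen again yields 9.
7 target commands run: build.gen, deps.gen, export.gen, filter.gen, meta.gen, opt.gen, render.gen.
The nodes whose values change: build.gen, deps.gen, export.gen, filter.gen, meta.gen, opt.gen, render.gen, tokens.txt.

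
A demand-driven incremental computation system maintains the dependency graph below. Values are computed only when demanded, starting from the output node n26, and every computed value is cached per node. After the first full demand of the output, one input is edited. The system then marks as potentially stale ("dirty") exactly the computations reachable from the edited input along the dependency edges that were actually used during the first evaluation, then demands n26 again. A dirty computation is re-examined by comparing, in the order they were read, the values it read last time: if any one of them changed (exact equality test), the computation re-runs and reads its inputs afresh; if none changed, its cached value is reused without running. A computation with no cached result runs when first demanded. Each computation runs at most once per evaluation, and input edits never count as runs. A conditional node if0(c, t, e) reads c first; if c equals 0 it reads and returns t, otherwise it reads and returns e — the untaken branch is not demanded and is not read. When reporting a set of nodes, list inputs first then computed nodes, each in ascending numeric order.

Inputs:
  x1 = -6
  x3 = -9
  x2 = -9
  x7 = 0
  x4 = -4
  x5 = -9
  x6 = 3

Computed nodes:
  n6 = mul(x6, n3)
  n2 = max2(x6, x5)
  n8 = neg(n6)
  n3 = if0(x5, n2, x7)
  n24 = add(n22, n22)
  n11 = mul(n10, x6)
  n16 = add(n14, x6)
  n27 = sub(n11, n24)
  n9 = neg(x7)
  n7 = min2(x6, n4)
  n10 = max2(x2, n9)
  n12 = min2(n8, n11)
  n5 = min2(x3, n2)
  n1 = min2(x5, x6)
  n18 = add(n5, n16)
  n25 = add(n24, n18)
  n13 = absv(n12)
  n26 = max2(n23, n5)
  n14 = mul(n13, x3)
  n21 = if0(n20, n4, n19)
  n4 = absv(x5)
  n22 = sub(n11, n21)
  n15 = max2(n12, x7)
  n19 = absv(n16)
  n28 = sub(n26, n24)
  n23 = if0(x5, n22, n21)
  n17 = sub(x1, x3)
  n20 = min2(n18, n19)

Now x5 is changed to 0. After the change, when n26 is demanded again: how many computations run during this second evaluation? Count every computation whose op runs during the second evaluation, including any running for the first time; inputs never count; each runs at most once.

Computations that run: n2, n3, n6, n8, n12, n13, n14, n16, n18, n19, n20, n21, n22, n23, n26 — 15 in total.
Key observation: a condition flipped, so demand reaches new nodes — n22 runs for the first time.

First evaluation (everything demanded from the output):
  n2 = max2(3, -9) = 3
  n3 = if0(x5=-9 -> else branch x7) = 0
  n5 = min2(-9, 3) = -9
  n6 = mul(3, 0) = 0
  n8 = neg(0) = 0
  n9 = neg(0) = 0
  n10 = max2(-9, 0) = 0
  n11 = mul(0, 3) = 0
  n12 = min2(0, 0) = 0
  n13 = absv(0) = 0
  n14 = mul(0, -9) = 0
  n16 = add(0, 3) = 3
  n18 = add(-9, 3) = -6
  n19 = absv(3) = 3
  n20 = min2(-6, 3) = -6
  n21 = if0(n20=-6 -> else branch n19) = 3
  n23 = if0(x5=-9 -> else branch n21) = 3
  n26 = max2(3, -9) = 3

Propagation after the edit:
  n2: runs — x5 -9->0; result 3 (same value as before).
  n3: runs — x5 -9->0; result 3.
  n5: checked — values it read are unchanged (x3 unchanged, n2 unchanged); reused cached -9 without running.
  n6: runs — n3 0->3; result 9.
  n8: runs — n6 0->9; result -9.
  n12: runs — n8 0->-9; result -9.
  n13: runs — n12 0->-9; result 9.
  n14: runs — n13 0->9; result -81.
  n16: runs — n14 0->-81; result -78.
  n18: runs — n16 3->-78; result -87.
  n19: runs — n16 3->-78; result 78.
  n20: runs — n18 -6->-87; n19 3->78; result -87.
  n21: runs — n20 -6->-87; n19 3->78; result 78.
  n22: demanded for the first time — runs, produces -78.
  n23: runs — x5 -9->0; n21 3->78; result -78.
  n26: runs — n23 3->-78; result -9.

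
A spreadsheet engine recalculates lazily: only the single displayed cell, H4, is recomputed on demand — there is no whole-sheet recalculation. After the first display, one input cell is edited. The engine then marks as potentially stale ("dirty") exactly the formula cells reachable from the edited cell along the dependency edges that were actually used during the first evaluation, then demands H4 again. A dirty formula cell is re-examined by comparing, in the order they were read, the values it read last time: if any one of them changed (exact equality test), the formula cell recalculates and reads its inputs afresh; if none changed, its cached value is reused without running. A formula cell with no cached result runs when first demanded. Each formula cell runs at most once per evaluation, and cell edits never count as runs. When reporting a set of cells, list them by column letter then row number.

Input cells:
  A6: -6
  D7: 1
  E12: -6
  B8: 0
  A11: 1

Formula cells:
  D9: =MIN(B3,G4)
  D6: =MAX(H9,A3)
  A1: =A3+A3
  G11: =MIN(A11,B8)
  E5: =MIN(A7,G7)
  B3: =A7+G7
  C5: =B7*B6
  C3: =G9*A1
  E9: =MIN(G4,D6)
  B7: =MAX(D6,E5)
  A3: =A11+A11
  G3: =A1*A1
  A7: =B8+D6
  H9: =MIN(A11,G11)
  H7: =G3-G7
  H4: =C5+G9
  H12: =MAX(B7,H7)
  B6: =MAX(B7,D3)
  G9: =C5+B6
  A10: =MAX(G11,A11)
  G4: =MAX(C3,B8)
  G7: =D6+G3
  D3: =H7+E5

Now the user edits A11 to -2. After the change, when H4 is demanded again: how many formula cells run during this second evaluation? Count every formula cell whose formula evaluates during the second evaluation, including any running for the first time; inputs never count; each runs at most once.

Formula cells that run: A1, A3, A7, B6, B7, C5, D3, D6, E5, G3, G7, G9, G11, H4, H7, H9 — 16 in total.

First evaluation (everything demanded from the output):
  A3 = 1 + 1 = 2
  A1 = 2 + 2 = 4
  G3 = 4 * 4 = 16
  G11 = MIN(1, 0) = 0
  H9 = MIN(1, 0) = 0
  D6 = MAX(0, 2) = 2
  A7 = 0 + 2 = 2
  G7 = 2 + 16 = 18
  E5 = MIN(2, 18) = 2
  B7 = MAX(2, 2) = 2
  H7 = 16 - 18 = -2
  D3 = -2 + 2 = 0
  B6 = MAX(2, 0) = 2
  C5 = 2 * 2 = 4
  G9 = 4 + 2 = 6
  H4 = 4 + 6 = 10

Propagation after the edit:
  A3: runs — A11 1->-2; A11 1->-2; result -4.
  A1: runs — A3 2->-4; A3 2->-4; result -8.
  G3: runs — A1 4->-8; A1 4->-8; result 64.
  G11: runs — A11 1->-2; result -2.
  H9: runs — A11 1->-2; G11 0->-2; result -2.
  D6: runs — H9 0->-2; A3 2->-4; result -2.
  A7: runs — D6 2->-2; result -2.
  G7: runs — D6 2->-2; G3 16->64; result 62.
  E5: runs — A7 2->-2; G7 18->62; result -2.
  B7: runs — D6 2->-2; E5 2->-2; result -2.
  H7: runs — G3 16->64; G7 18->62; result 2.
  D3: runs — H7 -2->2; E5 2->-2; result 0 (same value as before).
  B6: runs — B7 2->-2; result 0.
  C5: runs — B7 2->-2; B6 2->0; result 0.
  G9: runs — C5 4->0; B6 2->0; result 0.
  H4: runs — C5 4->0; G9 6->0; result 0.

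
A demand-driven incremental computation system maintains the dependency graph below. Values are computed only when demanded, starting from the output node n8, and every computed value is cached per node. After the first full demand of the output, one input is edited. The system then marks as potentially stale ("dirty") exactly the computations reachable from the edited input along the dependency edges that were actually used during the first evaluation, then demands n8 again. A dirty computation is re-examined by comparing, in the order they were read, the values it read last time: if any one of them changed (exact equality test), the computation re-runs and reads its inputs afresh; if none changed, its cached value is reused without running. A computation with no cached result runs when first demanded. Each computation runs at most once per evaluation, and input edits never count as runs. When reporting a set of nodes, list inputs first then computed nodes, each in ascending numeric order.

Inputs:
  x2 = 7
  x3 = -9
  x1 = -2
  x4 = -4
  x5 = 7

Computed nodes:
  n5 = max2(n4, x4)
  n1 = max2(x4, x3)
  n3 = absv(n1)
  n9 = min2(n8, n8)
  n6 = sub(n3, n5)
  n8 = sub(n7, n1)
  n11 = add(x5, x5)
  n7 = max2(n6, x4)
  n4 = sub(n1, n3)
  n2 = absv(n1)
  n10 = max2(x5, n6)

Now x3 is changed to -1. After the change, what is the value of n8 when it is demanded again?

First evaluation (everything demanded from the output):
  n1 = max2(-4, -9) = -4
  n3 = absv(-4) = 4
  n4 = sub(-4, 4) = -8
  n5 = max2(-8, -4) = -4
  n6 = sub(4, -4) = 8
  n7 = max2(8, -4) = 8
  n8 = sub(8, -4) = 12

Propagation after the edit:
  n1: runs — x3 -9->-1; result -1.
  n3: runs — n1 -4->-1; result 1.
  n4: runs — n1 -4->-1; n3 4->1; result -2.
  n5: runs — n4 -8->-2; result -2.
  n6: runs — n3 4->1; n5 -4->-2; result 3.
  n7: runs — n6 8->3; result 3.
  n8: runs — n7 8->3; n1 -4->-1; result 4.

New value of n8: 4.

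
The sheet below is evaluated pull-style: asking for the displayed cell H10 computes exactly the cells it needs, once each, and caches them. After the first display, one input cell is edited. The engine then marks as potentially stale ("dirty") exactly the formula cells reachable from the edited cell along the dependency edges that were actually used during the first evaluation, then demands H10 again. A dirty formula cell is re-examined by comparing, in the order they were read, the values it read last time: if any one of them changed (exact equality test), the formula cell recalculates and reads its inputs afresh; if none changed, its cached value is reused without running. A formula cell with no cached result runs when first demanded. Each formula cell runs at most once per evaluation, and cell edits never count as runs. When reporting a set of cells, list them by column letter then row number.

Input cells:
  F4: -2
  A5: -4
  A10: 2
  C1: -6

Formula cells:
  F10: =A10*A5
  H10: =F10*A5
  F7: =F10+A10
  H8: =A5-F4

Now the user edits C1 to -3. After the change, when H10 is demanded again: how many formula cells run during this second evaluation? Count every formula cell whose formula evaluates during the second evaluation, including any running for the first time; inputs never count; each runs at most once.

First demand of the output computes:
  F10 = 2 * -4 = -8
  H10 = -8 * -4 = 32

After the edit, cleaning proceeds:
  no node depends on C1 at all; the second demand re-runs nothing.

Note the shortcut — nothing in the graph depends on C1 at all, so no recomputation happens.

0 formula cells run: none.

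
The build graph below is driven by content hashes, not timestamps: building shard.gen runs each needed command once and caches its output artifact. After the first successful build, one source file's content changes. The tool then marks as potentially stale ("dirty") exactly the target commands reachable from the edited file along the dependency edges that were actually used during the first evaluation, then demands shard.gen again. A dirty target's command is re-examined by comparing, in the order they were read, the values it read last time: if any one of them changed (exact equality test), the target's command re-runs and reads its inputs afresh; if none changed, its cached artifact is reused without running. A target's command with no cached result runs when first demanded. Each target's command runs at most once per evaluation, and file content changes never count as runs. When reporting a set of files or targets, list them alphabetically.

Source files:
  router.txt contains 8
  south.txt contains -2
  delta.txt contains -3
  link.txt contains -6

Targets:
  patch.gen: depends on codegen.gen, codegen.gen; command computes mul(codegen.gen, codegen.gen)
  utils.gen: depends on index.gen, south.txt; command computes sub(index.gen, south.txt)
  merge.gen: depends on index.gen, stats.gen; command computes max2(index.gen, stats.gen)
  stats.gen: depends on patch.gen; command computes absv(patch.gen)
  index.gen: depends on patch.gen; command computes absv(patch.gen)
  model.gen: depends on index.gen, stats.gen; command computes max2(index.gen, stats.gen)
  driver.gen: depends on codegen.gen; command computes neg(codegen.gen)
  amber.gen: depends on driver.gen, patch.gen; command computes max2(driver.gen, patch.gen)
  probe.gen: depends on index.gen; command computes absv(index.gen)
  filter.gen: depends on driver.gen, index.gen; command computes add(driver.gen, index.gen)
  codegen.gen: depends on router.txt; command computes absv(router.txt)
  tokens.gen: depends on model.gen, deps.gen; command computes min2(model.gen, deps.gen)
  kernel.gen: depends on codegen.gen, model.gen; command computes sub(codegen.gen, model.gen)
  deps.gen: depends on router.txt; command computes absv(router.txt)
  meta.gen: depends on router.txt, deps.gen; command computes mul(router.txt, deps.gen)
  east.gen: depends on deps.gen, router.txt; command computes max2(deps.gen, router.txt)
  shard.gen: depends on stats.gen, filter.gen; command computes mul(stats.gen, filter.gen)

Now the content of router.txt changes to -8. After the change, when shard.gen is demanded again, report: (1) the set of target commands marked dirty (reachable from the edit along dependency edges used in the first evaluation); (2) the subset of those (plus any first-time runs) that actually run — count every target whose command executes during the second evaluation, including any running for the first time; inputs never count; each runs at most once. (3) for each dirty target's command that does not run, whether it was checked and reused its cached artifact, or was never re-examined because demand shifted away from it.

Initial pass — values computed on the first demand:
  codegen.gen = absv(8) = 8
  driver.gen = neg(8) = -8
  patch.gen = mul(8, 8) = 64
  index.gen = absv(64) = 64
  filter.gen = add(-8, 64) = 56
  stats.gen = absv(64) = 64
  shard.gen = mul(64, 56) = 3584

Second demand — change propagation:
  codegen.gen: re-runs because router.txt 8->-8; new result 8 (unchanged).
  driver.gen: re-examined; everything it read last time is the same (codegen.gen unchanged) — cache -8 kept, no run.
  patch.gen: re-examined; everything it read last time is the same (codegen.gen unchanged, codegen.gen unchanged) — cache 64 kept, no run.
  index.gen: re-examined; everything it read last time is the same (patch.gen unchanged) — cache 64 kept, no run.
  filter.gen: re-examined; everything it read last time is the same (driver.gen unchanged, index.gen unchanged) — cache 56 kept, no run.
  stats.gen: re-examined; everything it read last time is the same (patch.gen unchanged) — cache 64 kept, no run.
  shard.gen: re-examined; everything it read last time is the same (stats.gen unchanged, filter.gen unchanged) — cache 3584 kept, no run.

The important point: codegen.gen recomputes to an identical value, and the output ends up unchanged.

Dirty set: codegen.gen, driver.gen, filter.gen, index.gen, patch.gen, shard.gen, stats.gen.
Run set: codegen.gen (1 run).
Re-examined without running (cache reused): driver.gen, filter.gen, index.gen, patch.gen, shard.gen, stats.gen.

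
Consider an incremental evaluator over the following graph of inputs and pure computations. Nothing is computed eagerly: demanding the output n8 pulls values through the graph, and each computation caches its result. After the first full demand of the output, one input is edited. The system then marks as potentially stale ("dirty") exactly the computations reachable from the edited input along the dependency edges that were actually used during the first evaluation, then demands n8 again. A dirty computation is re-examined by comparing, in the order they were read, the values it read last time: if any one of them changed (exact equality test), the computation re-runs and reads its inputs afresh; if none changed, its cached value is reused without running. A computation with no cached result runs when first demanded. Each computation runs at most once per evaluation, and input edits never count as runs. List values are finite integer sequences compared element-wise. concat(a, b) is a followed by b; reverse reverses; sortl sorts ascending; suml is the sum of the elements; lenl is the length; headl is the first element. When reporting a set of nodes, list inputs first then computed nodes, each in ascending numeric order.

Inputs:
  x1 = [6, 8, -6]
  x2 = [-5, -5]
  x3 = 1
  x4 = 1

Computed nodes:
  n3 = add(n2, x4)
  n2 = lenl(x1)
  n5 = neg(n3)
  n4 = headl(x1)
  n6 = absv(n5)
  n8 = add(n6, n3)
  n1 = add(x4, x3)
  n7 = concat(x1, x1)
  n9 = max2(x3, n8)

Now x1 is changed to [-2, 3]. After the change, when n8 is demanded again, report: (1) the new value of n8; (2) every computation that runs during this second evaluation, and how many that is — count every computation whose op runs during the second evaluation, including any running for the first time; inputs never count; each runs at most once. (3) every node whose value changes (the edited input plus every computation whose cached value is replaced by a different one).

n8 now evaluates to 6.
Run set: n2, n3, n5, n6, n8 (5 run).
Changed values: x1, n2, n3, n5, n6, n8.

Initial pass — values computed on the first demand:
  n2 = lenl([6, 8, -6]) = 3
  n3 = add(3, 1) = 4
  n5 = neg(4) = -4
  n6 = absv(-4) = 4
  n8 = add(4, 4) = 8

Second demand — change propagation:
  n2: re-runs because x1 [6, 8, -6]->[-2, 3]; new result 2.
  n3: re-runs because n2 3->2; new result 3.
  n5: re-runs because n3 4->3; new result -3.
  n6: re-runs because n5 -4->-3; new result 3.
  n8: re-runs because n6 4->3; n3 4->3; new result 6.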